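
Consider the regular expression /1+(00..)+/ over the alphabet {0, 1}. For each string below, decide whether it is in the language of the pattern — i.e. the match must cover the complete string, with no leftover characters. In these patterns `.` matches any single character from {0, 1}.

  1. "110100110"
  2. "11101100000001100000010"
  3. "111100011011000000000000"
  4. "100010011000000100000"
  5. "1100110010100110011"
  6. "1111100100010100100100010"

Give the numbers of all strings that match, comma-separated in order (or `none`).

4

1 → no match
2 → no match
3 → no match
4 → match
5 → no match
6 → no match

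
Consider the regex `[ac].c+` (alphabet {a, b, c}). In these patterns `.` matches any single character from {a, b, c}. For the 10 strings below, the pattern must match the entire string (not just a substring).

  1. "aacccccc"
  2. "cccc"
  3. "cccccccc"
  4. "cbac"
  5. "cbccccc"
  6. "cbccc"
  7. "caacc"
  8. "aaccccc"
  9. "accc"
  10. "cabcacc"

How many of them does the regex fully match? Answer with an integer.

7

1 → match
2 → match
3 → match
4 → no match
5 → match
6 → match
7 → no match
8 → match
9 → match
10 → no match
Total matched: 7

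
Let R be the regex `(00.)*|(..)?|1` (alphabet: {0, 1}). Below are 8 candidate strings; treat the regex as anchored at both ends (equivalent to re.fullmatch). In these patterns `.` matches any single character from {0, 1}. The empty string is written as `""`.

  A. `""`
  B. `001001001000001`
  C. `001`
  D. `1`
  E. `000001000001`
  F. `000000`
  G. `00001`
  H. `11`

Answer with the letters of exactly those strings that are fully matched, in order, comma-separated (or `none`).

A → match
B → match
C → match
D → match
E → match
F → match
G → no match
H → match

A, B, C, D, E, F, H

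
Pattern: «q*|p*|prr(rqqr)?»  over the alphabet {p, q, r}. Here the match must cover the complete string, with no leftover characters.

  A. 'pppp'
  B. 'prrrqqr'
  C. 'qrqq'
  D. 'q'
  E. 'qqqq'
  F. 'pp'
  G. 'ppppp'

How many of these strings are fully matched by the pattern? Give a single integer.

A → match
B → match
C → no match
D → match
E → match
F → match
G → match
Total matched: 6

6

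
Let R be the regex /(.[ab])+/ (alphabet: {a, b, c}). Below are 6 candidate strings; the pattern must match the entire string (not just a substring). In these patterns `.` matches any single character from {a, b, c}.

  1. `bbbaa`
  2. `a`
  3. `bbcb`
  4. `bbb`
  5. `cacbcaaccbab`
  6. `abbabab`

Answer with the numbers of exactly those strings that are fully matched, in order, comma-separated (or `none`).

1 → no match
2 → no match
3 → match
4 → no match
5 → no match
6 → no match

3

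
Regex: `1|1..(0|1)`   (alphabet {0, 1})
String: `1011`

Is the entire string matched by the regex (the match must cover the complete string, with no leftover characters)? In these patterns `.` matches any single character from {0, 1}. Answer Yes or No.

Yes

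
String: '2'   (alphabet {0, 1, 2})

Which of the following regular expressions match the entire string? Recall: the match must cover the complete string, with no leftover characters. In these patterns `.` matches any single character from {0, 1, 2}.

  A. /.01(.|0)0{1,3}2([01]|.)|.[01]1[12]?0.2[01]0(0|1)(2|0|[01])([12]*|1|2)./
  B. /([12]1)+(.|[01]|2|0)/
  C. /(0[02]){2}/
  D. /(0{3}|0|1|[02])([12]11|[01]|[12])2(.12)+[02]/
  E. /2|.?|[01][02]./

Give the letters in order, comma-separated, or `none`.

A → no match
B → no match
C → no match — must start with '0'
D → no match
E → match

E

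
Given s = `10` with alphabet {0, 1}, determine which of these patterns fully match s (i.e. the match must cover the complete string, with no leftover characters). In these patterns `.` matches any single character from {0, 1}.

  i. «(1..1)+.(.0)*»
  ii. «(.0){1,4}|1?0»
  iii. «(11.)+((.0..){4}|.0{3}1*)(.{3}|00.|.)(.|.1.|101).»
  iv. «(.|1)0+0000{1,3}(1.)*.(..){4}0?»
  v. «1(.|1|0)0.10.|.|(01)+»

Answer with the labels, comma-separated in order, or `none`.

ii

i → no match
ii → match
iii → no match — must start with `11`
iv → no match
v → no match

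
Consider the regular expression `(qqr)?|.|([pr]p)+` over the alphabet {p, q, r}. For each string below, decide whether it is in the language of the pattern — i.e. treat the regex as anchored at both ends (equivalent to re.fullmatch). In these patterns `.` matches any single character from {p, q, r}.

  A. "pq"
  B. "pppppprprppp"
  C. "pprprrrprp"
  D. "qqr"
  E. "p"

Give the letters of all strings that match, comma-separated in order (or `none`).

B, D, E

A → no match
B → match
C → no match
D → match
E → match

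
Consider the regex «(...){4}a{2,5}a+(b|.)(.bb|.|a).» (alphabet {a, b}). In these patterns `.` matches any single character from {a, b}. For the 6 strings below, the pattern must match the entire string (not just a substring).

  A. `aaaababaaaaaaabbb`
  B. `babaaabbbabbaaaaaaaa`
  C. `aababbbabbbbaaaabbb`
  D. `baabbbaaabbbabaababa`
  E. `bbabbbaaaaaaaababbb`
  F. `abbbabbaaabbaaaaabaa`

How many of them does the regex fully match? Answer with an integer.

A → no match
B → match
C → match
D → no match
E → no match
F → match
Total matched: 3

3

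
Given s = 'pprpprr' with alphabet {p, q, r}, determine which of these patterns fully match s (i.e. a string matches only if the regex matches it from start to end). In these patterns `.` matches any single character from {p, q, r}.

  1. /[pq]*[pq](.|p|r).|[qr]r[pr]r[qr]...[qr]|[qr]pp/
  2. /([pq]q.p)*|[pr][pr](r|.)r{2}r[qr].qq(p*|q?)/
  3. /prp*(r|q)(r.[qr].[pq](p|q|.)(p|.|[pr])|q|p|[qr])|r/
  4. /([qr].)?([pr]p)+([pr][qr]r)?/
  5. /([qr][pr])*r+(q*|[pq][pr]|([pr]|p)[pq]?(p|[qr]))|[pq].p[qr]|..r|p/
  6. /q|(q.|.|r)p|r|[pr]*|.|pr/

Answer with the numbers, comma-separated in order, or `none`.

4, 6

1 → no match
2 → no match
3 → no match
4 → match
5 → no match
6 → match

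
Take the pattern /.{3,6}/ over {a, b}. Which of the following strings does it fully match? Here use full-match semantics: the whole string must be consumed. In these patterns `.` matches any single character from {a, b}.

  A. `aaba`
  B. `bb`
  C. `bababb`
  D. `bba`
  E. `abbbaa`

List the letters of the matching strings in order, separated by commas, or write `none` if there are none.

A, C, D, E

A → match
B → no match
C → match
D → match
E → match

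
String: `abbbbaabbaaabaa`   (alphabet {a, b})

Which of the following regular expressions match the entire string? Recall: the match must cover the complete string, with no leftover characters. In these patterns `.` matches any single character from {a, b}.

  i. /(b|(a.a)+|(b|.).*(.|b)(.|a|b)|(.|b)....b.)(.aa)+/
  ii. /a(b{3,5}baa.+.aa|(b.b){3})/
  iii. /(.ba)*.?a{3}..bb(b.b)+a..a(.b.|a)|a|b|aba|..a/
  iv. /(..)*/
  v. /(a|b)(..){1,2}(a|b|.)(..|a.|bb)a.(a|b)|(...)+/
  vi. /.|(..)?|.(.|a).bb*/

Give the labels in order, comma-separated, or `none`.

i → match
ii → match
iii → no match
iv → no match
v → match
vi → no match

i, ii, v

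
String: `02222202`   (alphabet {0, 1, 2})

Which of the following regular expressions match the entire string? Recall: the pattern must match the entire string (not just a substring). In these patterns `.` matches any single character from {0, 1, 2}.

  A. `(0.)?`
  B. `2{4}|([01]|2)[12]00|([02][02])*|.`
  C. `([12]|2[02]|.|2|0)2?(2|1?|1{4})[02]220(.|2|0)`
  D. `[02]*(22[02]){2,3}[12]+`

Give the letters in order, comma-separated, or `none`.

A → no match
B → match
C → match
D → match

B, C, D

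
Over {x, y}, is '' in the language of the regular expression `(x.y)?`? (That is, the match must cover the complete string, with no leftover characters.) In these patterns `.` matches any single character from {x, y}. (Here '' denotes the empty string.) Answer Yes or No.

Yes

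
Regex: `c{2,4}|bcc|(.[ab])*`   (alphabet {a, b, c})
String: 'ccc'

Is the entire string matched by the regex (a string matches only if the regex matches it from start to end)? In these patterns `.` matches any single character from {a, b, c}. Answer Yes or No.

Yes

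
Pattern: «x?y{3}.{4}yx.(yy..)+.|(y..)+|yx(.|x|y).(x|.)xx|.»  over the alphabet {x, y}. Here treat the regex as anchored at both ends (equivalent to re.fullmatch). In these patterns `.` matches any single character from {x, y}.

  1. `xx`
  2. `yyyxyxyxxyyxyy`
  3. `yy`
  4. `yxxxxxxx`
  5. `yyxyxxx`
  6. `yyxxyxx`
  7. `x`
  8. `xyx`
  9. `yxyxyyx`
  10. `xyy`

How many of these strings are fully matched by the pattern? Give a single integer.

1 → no match
2 → no match
3 → no match
4 → no match
5 → no match
6 → no match
7 → match
8 → no match
9 → no match
10 → no match
Total matched: 1

1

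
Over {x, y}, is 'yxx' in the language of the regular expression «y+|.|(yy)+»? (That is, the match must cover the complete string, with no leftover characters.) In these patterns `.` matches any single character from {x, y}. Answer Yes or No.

No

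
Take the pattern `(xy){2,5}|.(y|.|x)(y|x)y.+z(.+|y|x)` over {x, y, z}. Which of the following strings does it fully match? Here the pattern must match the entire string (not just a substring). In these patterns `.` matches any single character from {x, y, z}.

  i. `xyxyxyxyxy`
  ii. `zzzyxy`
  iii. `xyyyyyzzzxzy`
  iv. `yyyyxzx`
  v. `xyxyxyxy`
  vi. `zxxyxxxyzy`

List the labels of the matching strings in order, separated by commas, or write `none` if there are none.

i, iii, iv, v, vi

i → match
ii → no match
iii → match
iv → match
v → match
vi → match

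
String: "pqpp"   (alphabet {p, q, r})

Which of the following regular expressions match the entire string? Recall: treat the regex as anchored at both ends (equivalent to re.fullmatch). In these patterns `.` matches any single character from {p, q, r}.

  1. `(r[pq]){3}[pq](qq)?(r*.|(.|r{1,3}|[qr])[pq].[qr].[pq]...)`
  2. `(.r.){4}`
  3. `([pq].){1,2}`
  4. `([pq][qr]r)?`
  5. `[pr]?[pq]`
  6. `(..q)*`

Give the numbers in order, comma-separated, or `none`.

1 → no match — must start with "r"
2 → no match
3 → match
4 → no match
5 → no match
6 → no match

3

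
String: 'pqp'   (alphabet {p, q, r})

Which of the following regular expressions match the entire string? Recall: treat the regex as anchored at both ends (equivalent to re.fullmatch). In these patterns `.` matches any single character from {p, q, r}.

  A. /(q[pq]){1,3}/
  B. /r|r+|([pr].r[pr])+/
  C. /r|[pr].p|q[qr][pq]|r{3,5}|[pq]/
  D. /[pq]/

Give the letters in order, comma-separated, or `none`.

C

A → no match — must start with 'q'
B → no match
C → match
D → no match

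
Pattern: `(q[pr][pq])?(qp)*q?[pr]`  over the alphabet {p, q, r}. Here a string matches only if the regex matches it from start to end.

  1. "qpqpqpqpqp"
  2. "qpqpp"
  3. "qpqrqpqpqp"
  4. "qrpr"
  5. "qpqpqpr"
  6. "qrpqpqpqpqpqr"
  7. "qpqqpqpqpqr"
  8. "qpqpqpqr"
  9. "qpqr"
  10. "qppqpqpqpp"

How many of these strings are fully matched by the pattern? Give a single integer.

1 → match
2 → match
3 → no match
4 → match
5 → match
6 → match
7 → match
8 → match
9 → match
10 → match
Total matched: 9

9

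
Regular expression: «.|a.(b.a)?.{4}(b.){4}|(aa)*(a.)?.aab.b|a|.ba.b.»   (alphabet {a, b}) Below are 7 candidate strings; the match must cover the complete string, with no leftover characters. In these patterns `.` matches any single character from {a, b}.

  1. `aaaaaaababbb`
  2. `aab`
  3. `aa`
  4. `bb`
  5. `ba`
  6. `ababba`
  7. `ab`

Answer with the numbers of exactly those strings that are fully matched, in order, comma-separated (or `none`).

6

1 → no match
2 → no match
3 → no match
4 → no match
5 → no match
6 → match
7 → no match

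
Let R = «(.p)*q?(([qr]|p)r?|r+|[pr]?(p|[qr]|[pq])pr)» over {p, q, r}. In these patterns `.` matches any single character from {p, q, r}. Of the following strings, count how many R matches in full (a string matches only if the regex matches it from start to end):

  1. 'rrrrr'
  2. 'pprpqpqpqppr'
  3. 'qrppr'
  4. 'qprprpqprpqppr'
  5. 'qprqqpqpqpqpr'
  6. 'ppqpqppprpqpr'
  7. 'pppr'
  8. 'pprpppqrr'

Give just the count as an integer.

7

1. 'rrrrr' → match
2. 'pprpqpqpqppr' → match
3. 'qrppr' → match
4 → match
5 → no match
6 → match
7. 'pppr' → match
8. 'pprpppqrr' → match
Total matched: 7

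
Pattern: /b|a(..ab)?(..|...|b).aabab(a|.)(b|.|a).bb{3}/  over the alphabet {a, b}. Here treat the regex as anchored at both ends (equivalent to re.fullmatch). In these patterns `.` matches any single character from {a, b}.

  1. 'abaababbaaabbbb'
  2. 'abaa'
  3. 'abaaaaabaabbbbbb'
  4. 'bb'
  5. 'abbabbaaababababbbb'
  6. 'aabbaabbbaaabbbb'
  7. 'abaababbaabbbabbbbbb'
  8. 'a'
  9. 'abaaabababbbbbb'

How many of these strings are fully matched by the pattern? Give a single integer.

2

1 → no match
2 → no match — must end with 'b'
3 → no match
4 → no match
5 → match
6 → no match
7 → no match
8 → no match — must end with 'b'
9 → match
Total matched: 2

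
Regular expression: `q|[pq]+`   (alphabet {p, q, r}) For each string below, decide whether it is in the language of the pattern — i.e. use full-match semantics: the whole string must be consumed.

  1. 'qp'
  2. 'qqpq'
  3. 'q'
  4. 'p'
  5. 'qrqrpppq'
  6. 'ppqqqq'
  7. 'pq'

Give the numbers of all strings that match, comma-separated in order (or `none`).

1, 2, 3, 4, 6, 7

1 → match
2 → match
3 → match
4 → match
5 → no match
6 → match
7 → match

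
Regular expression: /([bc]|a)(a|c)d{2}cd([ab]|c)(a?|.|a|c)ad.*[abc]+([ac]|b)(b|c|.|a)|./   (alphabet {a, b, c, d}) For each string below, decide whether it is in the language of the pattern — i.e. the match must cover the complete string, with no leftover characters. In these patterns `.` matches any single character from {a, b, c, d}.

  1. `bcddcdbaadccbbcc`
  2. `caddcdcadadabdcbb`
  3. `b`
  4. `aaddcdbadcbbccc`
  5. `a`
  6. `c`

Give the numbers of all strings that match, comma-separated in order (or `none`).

1, 2, 3, 4, 5, 6

1 → match
2 → match
3 → match
4 → match
5 → match
6 → match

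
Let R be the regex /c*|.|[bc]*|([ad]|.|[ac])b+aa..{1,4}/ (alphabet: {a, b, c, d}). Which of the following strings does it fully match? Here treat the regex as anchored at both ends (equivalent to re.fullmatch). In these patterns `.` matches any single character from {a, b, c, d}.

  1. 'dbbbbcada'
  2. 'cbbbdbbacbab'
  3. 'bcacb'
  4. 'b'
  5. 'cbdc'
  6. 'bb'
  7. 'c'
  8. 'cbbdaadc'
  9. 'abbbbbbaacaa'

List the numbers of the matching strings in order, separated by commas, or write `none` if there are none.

1. 'dbbbbcada' → no match
2. 'cbbbdbbacbab' → no match
3. 'bcacb' → no match
4. 'b' → match
5. 'cbdc' → no match
6. 'bb' → match
7. 'c' → match
8. 'cbbdaadc' → no match
9. 'abbbbbbaacaa' → match

4, 6, 7, 9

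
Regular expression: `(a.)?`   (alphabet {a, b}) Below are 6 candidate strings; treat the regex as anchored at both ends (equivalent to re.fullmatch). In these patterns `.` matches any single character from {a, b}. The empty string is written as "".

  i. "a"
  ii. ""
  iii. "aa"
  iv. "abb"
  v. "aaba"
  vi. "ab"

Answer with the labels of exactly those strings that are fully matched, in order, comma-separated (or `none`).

ii, iii, vi

i → no match
ii → match
iii → match
iv → no match
v → no match
vi → match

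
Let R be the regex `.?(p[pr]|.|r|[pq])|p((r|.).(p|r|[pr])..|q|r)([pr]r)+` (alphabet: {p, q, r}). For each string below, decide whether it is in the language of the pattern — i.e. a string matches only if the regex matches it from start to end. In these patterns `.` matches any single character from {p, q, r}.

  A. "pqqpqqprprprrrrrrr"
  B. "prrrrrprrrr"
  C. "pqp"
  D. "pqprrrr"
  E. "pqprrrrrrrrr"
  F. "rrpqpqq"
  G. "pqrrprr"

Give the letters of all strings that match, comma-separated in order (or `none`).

A, E

A → match
B → no match
C → no match
D → no match
E → match
F → no match
G → no match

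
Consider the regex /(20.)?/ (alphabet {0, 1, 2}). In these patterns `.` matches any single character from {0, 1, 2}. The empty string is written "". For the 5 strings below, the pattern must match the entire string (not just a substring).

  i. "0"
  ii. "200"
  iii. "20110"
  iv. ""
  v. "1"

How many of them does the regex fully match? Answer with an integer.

2

i → no match
ii → match
iii → no match
iv → match
v → no match
Total matched: 2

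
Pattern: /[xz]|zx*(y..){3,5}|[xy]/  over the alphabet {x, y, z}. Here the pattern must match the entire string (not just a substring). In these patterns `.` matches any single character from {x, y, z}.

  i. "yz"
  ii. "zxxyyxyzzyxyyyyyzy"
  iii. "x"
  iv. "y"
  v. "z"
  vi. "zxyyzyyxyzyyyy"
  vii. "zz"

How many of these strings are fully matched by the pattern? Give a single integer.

5

i → no match
ii → match
iii → match
iv → match
v → match
vi → match
vii → no match
Total matched: 5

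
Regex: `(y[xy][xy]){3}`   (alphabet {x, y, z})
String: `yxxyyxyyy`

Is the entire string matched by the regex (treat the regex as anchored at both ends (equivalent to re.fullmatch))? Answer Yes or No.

Yes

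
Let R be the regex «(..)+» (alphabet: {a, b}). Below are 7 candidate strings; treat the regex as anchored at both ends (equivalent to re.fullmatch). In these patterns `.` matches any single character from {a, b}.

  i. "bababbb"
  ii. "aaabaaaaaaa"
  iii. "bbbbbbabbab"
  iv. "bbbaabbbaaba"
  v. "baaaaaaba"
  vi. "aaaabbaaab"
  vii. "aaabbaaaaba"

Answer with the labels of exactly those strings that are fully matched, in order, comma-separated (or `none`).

i → no match
ii → no match
iii → no match
iv → match
v → no match
vi → match
vii → no match

iv, vi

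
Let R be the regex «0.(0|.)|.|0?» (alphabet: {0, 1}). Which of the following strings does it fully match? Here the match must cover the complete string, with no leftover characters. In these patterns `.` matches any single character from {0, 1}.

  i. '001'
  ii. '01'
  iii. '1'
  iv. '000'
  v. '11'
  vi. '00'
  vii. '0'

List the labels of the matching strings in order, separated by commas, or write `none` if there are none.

i, iii, iv, vii

i. '001' → match
ii. '01' → no match
iii. '1' → match
iv. '000' → match
v. '11' → no match
vi. '00' → no match
vii. '0' → match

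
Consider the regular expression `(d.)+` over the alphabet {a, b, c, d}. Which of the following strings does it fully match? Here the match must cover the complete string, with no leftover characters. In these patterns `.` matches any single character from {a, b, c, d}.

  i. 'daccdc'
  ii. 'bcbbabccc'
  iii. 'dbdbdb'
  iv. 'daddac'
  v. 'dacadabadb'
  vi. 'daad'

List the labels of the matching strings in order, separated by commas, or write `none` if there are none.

iii

i → no match
ii → no match — must start with 'd'
iii → match
iv → no match
v → no match
vi → no match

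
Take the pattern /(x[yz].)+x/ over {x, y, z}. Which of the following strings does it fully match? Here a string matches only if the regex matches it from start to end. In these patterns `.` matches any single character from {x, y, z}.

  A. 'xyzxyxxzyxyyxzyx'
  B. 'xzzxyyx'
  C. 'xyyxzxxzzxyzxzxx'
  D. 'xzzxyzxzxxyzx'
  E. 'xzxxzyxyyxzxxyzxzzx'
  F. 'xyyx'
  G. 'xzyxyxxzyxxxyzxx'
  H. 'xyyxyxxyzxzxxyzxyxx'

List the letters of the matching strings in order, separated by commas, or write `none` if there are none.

A → match
B. 'xzzxyyx' → match
C → match
D → match
E → match
F. 'xyyx' → match
G → no match
H → match

A, B, C, D, E, F, H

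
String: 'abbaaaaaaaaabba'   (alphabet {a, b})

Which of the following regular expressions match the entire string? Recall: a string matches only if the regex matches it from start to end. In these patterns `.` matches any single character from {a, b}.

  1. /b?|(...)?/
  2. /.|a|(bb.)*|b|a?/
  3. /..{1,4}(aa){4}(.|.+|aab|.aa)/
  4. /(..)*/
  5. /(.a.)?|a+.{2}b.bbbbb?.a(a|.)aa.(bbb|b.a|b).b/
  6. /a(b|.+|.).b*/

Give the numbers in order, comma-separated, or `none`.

3, 6

1 → no match
2 → no match
3 → match
4 → no match
5 → no match
6 → match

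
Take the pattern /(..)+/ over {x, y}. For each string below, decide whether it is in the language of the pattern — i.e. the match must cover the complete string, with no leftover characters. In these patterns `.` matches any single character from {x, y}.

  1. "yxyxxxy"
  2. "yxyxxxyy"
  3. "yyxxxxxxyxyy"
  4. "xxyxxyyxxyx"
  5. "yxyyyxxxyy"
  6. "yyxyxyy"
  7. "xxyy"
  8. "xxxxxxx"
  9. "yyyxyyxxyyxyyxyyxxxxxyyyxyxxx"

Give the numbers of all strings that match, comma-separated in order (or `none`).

1 → no match
2 → match
3 → match
4 → no match
5 → match
6 → no match
7 → match
8 → no match
9 → no match

2, 3, 5, 7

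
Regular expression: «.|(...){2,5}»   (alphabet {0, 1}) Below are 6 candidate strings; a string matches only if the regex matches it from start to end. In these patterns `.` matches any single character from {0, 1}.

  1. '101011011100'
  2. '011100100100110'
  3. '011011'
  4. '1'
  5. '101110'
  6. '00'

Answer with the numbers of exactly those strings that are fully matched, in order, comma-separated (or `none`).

1, 2, 3, 4, 5

1 → match
2 → match
3 → match
4 → match
5 → match
6 → no match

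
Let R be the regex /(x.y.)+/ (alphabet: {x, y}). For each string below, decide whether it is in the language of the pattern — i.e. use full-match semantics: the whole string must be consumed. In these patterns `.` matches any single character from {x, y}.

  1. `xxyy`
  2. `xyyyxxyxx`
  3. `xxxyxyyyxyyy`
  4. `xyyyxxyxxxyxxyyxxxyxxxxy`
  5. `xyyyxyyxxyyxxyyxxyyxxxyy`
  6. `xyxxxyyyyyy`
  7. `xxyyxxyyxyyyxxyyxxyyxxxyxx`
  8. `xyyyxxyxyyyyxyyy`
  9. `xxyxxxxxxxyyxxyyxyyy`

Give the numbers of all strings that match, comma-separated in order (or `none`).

1 → match
2 → no match
3 → no match
4 → no match
5 → match
6 → no match
7 → no match
8 → no match
9 → no match

1, 5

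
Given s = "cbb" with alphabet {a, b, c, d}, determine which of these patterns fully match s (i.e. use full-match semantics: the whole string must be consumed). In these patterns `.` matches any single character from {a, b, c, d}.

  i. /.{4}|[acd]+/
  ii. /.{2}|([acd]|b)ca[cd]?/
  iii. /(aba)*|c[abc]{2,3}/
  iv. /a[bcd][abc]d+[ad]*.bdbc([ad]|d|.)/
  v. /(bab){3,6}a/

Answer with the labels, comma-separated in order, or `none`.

i → no match
ii → no match
iii → match
iv → no match — must start with "a"
v → no match — must start with "bab"

iii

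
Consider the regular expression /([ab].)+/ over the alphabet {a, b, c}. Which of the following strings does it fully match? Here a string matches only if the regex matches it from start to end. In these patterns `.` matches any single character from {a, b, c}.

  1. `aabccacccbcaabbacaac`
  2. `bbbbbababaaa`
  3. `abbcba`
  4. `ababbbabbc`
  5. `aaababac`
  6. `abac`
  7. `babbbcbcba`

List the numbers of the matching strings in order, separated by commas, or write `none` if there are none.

1 → no match
2. `bbbbbababaaa` → match
3. `abbcba` → match
4. `ababbbabbc` → match
5. `aaababac` → match
6. `abac` → match
7. `babbbcbcba` → match

2, 3, 4, 5, 6, 7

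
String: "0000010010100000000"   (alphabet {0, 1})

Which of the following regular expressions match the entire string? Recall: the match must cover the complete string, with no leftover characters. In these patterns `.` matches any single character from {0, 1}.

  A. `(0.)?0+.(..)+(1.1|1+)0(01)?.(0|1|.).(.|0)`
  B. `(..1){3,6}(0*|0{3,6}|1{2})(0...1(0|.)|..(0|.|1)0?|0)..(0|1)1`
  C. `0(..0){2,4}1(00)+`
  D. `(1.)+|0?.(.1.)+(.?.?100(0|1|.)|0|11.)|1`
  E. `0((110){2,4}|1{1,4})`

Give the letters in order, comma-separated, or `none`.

A → no match
B → no match — must end with "1"
C → match
D → no match
E → no match

C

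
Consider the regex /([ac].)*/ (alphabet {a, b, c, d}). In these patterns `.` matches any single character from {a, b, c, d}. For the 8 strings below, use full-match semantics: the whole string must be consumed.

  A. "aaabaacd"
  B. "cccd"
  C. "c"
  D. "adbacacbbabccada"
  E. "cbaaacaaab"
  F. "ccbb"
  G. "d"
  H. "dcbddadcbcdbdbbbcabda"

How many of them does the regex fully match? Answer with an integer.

3

A. "aaabaacd" → match
B. "cccd" → match
C. "c" → no match
D → no match
E. "cbaaacaaab" → match
F. "ccbb" → no match
G. "d" → no match
H → no match
Total matched: 3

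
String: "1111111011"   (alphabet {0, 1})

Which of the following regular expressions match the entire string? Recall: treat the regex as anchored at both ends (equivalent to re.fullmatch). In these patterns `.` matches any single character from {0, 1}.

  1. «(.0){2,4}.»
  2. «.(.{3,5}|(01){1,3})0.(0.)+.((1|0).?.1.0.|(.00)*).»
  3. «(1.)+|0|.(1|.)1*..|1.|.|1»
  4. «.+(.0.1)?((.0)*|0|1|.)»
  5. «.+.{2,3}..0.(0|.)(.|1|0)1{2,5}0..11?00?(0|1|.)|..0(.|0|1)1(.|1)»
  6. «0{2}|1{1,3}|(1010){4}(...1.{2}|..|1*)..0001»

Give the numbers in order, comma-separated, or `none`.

3, 4

1 → no match
2 → no match
3 → match
4 → match
5 → no match
6 → no match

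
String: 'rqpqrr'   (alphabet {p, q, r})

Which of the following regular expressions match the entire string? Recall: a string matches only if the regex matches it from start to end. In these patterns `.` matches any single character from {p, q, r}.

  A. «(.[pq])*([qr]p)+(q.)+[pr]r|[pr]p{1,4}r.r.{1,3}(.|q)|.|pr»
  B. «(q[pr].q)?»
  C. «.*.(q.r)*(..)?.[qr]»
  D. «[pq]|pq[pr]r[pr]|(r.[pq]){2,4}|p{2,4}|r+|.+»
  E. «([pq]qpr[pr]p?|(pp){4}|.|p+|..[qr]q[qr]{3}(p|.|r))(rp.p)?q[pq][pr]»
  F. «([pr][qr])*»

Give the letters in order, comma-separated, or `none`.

C, D, F

A → no match
B → no match
C → match
D → match
E → no match
F → match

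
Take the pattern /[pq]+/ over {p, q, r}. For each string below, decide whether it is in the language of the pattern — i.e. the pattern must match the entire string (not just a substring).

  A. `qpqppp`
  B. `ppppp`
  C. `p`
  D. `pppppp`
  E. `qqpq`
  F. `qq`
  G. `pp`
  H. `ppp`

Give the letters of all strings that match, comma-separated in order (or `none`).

A, B, C, D, E, F, G, H

A → match
B → match
C → match
D → match
E → match
F → match
G → match
H → match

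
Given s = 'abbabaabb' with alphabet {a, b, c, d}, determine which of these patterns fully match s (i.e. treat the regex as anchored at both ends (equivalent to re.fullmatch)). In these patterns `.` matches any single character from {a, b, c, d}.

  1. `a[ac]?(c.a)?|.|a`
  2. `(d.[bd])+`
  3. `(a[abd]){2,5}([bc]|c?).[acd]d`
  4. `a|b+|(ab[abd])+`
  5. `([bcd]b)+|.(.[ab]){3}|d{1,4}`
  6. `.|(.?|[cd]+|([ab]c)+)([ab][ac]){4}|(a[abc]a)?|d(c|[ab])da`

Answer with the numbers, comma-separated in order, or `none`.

4

1 → no match
2 → no match — must start with 'd'
3 → no match — must end with 'd'
4 → match
5 → no match
6 → no match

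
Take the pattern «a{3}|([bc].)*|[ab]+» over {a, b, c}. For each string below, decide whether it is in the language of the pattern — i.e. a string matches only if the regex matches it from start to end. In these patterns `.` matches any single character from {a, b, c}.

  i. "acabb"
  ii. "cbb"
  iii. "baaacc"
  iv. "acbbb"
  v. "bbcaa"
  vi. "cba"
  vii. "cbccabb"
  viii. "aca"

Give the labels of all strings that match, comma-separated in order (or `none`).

none

i → no match
ii → no match
iii → no match
iv → no match
v → no match
vi → no match
vii → no match
viii → no match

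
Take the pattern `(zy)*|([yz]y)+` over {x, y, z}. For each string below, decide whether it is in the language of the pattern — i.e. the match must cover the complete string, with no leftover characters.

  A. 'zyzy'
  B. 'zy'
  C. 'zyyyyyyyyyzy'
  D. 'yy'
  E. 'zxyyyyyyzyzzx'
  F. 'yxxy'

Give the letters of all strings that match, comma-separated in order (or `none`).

A, B, C, D

A → match
B → match
C → match
D → match
E → no match
F → no match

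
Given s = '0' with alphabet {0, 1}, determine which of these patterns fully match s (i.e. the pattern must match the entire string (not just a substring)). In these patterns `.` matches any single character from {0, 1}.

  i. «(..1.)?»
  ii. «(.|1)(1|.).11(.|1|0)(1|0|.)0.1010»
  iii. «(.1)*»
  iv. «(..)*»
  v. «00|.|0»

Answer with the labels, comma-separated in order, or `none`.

v

i → no match
ii → no match — must end with '1010'
iii → no match
iv → no match
v → match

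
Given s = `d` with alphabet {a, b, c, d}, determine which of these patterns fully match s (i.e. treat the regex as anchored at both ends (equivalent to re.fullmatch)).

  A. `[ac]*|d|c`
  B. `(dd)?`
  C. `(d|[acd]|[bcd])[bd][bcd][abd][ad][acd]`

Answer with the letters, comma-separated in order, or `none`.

A

A → match
B → no match
C → no match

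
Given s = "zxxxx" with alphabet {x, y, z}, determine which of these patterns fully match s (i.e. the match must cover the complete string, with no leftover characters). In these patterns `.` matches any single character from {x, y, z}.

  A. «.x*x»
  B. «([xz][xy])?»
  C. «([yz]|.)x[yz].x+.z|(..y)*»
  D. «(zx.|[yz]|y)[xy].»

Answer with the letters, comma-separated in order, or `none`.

A, D

A → match
B → no match
C → no match
D → match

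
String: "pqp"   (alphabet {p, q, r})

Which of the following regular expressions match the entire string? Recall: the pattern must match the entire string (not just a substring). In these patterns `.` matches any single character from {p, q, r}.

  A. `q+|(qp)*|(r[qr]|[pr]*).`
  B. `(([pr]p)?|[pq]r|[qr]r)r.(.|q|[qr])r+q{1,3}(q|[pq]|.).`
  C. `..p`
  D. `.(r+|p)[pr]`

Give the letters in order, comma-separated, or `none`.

C

A → no match
B → no match
C → match
D → no match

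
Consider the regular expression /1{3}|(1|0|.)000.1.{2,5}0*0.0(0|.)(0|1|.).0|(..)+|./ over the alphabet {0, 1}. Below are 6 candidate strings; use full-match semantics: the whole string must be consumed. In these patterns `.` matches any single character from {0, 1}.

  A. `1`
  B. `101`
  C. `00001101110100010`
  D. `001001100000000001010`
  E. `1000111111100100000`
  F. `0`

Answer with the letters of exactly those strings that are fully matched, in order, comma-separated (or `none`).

A, C, E, F

A → match
B → no match
C → match
D → no match
E → match
F → match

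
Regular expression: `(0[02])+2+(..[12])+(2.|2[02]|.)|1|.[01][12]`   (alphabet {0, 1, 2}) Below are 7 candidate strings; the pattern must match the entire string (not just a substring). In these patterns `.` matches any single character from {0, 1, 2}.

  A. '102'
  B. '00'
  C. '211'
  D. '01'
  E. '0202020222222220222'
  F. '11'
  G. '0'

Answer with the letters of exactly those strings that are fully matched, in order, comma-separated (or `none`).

A, C, E

A → match
B → no match
C → match
D → no match
E → match
F → no match
G → no match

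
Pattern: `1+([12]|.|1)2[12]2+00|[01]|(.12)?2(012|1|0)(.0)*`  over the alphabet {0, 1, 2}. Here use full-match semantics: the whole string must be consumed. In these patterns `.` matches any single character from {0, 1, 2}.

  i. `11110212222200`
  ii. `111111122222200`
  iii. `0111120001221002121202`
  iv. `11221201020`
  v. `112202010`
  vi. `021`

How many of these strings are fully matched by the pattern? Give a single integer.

i → match
ii → match
iii → no match
iv. `11221201020` → match
v. `112202010` → match
vi. `021` → no match
Total matched: 4

4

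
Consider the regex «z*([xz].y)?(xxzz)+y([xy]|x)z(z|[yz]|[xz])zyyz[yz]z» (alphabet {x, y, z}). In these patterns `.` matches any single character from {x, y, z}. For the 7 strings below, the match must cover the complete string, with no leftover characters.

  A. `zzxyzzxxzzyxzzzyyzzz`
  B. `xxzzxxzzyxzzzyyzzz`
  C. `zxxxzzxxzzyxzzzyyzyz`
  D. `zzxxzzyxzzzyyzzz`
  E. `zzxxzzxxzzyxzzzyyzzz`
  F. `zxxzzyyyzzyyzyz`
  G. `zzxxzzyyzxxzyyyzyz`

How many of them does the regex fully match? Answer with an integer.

3

A → no match
B → match
C → no match
D → match
E → match
F → no match
G → no match
Total matched: 3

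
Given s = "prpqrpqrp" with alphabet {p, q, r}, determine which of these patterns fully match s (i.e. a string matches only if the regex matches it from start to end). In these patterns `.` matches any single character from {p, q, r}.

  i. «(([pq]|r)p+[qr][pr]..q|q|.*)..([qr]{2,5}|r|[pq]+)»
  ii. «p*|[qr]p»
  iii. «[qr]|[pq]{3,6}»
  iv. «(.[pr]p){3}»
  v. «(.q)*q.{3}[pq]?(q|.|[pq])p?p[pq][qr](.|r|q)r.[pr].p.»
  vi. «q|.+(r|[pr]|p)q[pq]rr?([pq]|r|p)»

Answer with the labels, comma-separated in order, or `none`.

i → match
ii → no match
iii → no match
iv → match
v → no match
vi → no match

i, iv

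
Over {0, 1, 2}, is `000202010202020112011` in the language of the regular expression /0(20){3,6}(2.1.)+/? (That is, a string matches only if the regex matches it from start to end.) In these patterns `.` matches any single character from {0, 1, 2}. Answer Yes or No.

Every match must start with `020`, but `000202010202020112011` does not.

No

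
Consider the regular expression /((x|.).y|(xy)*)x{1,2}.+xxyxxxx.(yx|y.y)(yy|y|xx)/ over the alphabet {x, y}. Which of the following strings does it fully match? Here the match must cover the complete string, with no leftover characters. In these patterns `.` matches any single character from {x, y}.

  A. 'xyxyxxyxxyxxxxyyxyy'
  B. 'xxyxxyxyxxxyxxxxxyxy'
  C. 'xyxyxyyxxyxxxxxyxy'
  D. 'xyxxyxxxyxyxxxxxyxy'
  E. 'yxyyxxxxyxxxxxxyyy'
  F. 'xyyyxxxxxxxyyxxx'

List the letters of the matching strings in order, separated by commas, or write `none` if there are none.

A → match
B → match
C → match
D → no match
E → no match
F → no match

A, B, C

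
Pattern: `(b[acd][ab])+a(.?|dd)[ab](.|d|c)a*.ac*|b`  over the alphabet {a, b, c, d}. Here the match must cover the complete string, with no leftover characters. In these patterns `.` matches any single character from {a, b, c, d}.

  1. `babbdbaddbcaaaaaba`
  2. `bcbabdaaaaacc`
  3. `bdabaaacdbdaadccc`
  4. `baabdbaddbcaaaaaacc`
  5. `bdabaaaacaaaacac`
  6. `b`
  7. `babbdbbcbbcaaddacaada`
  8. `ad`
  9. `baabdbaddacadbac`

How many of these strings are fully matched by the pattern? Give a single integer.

6

1 → match
2 → match
3 → no match
4 → match
5 → match
6 → match
7 → match
8 → no match — must start with `b`
9 → no match
Total matched: 6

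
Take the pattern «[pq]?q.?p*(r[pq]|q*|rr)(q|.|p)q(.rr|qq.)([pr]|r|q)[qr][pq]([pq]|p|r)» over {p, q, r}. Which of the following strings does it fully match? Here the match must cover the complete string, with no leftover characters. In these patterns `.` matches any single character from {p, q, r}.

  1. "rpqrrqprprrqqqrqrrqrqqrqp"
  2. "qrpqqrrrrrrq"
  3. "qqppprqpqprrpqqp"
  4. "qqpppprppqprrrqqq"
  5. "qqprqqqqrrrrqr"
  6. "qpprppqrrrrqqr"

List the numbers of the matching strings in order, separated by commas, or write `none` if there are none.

3, 4, 5, 6

1 → no match
2. "qrpqqrrrrrrq" → no match
3 → match
4 → match
5 → match
6 → match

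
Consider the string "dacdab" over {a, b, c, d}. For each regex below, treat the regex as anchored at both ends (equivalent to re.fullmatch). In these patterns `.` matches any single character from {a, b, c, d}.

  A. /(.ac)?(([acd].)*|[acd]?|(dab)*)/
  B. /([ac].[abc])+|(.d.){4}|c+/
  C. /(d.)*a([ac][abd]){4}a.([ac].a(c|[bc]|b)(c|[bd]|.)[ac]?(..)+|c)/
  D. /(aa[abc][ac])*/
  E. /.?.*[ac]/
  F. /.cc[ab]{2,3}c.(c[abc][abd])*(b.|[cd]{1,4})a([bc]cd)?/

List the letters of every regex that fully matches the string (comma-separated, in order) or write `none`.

A → match
B → no match
C → no match
D → no match
E → no match
F → no match

A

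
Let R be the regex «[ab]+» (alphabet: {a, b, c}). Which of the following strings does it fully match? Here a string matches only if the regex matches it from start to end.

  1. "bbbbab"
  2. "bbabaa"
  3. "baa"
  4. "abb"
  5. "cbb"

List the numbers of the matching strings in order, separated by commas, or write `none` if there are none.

1. "bbbbab" → match
2. "bbabaa" → match
3. "baa" → match
4. "abb" → match
5. "cbb" → no match

1, 2, 3, 4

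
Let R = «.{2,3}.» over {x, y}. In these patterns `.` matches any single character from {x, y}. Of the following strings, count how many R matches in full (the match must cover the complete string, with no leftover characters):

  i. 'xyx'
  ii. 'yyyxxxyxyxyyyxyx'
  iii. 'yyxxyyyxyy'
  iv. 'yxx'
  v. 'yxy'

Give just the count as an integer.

i → match
ii → no match
iii → no match
iv → match
v → match
Total matched: 3

3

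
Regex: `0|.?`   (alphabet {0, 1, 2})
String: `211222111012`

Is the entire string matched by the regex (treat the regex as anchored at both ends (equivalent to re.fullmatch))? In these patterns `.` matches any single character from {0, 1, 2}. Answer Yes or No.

No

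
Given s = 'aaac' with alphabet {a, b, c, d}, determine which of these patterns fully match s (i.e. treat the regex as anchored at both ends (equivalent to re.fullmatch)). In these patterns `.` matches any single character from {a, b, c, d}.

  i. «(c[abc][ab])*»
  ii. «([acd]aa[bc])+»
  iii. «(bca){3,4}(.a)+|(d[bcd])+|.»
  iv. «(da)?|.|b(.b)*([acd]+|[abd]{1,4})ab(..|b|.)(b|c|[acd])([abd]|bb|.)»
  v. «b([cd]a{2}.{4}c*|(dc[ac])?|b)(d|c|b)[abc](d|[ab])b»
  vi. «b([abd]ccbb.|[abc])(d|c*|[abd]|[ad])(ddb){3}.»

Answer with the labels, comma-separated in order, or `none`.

i → no match
ii → match
iii → no match
iv → no match
v → no match — must start with 'b'
vi → no match — must start with 'b'

ii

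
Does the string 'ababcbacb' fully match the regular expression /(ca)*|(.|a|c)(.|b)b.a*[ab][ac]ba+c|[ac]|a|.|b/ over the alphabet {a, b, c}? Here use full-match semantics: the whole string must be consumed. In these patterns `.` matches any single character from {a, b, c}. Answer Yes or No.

No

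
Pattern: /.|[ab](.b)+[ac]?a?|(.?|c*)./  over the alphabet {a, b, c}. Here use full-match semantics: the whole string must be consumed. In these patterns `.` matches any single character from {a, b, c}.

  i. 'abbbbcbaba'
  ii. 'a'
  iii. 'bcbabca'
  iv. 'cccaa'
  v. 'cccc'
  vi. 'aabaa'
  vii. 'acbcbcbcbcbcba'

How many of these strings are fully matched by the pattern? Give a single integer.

6

i → match
ii → match
iii → match
iv → no match
v → match
vi → match
vii → match
Total matched: 6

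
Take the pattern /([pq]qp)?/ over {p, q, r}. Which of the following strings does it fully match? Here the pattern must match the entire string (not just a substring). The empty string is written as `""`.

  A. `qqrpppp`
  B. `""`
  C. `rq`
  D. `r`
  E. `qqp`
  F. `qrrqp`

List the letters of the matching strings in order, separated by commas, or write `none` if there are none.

A. `qqrpppp` → no match
B. `""` → match
C. `rq` → no match
D. `r` → no match
E. `qqp` → match
F. `qrrqp` → no match

B, E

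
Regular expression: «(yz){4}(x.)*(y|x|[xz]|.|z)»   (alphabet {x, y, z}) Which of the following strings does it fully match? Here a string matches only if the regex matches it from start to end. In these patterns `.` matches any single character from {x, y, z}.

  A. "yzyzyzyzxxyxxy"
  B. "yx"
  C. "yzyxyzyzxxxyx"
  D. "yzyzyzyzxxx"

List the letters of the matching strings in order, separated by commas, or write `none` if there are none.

D

A → no match
B → no match — must start with "yz"
C → no match
D → match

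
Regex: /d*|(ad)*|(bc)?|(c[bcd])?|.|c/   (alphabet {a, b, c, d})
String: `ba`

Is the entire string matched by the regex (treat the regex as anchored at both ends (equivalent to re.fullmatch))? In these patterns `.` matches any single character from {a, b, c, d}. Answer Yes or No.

No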